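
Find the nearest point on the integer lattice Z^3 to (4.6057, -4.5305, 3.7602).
(5, -5, 4)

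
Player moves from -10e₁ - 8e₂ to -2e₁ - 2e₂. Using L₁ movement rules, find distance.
14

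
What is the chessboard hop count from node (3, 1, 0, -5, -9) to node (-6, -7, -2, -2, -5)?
9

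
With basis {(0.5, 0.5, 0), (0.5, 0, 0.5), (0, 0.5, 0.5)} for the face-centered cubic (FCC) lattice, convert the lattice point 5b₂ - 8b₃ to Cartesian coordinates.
(2.5, -4, -1.5)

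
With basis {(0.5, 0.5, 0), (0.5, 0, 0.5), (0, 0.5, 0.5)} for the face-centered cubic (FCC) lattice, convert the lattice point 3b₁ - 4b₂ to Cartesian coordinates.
(-0.5, 1.5, -2)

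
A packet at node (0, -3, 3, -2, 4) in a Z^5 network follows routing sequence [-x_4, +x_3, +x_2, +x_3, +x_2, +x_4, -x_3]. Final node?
(0, -1, 4, -2, 4)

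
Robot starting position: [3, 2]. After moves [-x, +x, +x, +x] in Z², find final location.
(5, 2)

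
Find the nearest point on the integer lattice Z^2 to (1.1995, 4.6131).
(1, 5)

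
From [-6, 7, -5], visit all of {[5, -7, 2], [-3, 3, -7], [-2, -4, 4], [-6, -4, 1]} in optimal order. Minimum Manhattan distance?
46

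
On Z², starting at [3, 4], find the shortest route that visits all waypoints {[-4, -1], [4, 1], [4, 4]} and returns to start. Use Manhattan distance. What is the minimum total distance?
26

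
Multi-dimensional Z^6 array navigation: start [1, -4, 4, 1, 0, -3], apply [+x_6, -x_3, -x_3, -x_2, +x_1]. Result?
(2, -5, 2, 1, 0, -2)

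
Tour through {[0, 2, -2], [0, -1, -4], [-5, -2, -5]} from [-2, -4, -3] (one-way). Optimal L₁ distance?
19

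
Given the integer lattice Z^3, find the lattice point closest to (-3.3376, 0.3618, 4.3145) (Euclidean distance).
(-3, 0, 4)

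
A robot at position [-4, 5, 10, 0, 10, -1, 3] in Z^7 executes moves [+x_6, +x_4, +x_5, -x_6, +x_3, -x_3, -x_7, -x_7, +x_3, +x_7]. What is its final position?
(-4, 5, 11, 1, 11, -1, 2)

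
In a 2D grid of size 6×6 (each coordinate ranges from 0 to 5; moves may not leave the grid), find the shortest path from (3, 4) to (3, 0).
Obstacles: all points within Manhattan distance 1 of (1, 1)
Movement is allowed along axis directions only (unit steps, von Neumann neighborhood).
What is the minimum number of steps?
4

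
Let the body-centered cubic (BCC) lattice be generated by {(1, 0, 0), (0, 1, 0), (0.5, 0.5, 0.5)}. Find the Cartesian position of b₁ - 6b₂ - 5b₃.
(-1.5, -8.5, -2.5)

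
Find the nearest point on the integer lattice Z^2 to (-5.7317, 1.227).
(-6, 1)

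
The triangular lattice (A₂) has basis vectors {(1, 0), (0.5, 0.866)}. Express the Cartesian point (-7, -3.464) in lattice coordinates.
-5b₁ - 4b₂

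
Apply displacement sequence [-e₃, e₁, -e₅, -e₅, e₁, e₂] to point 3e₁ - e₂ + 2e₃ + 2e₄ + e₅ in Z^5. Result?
(5, 0, 1, 2, -1)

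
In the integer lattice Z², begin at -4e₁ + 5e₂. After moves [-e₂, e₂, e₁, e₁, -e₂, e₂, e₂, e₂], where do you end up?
(-2, 7)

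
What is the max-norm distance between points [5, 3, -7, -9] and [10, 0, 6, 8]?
17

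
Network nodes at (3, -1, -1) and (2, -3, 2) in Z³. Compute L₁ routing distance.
6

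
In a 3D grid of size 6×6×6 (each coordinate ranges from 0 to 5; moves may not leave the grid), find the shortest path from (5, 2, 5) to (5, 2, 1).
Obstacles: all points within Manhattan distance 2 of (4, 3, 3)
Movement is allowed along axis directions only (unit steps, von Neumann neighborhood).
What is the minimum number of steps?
6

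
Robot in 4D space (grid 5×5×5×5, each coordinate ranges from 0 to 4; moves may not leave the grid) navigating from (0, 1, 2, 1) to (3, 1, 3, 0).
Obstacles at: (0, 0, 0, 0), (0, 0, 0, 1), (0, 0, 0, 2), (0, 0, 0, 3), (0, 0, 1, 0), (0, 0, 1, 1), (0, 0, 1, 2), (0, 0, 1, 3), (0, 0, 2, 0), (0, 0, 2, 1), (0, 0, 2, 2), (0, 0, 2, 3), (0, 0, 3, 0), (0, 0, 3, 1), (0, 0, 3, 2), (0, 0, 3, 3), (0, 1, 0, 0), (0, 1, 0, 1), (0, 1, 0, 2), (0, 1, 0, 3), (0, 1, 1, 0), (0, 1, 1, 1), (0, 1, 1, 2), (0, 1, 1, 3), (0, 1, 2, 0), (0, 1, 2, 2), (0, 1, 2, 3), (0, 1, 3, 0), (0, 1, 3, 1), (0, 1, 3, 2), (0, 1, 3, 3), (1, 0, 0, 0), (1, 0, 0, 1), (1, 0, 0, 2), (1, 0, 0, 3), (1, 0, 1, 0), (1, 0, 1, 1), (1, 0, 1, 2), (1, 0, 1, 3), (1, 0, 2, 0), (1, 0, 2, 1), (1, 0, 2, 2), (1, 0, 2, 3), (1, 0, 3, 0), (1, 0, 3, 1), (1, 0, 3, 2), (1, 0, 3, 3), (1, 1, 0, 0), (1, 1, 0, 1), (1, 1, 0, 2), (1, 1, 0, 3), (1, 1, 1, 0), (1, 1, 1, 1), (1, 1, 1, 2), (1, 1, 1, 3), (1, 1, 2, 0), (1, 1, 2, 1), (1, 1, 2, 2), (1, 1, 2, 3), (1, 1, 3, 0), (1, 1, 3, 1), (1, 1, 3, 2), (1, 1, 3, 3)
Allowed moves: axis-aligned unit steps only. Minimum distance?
7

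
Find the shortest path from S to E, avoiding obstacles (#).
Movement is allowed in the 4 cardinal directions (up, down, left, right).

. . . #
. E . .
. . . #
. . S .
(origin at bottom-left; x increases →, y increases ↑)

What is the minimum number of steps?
3
(one shortest path: (2, 0) → (1, 0) → (1, 1) → (1, 2))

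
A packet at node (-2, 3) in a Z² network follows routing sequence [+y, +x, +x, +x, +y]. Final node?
(1, 5)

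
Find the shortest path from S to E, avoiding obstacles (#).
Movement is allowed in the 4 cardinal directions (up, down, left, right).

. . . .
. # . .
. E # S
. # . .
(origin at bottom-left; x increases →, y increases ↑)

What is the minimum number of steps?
8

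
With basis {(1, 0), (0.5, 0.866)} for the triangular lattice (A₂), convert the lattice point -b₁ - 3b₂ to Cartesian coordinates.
(-2.5, -2.598)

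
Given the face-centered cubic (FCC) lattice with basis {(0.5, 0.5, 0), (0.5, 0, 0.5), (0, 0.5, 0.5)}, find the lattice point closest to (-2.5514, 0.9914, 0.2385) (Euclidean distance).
(-2.5, 1, 0.5)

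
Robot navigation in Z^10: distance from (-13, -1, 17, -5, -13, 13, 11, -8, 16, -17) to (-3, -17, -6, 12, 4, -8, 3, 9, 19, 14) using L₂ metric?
56.8067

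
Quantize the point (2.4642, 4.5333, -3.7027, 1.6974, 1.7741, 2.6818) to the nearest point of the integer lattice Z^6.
(2, 5, -4, 2, 2, 3)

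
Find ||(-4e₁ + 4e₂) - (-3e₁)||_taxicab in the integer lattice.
5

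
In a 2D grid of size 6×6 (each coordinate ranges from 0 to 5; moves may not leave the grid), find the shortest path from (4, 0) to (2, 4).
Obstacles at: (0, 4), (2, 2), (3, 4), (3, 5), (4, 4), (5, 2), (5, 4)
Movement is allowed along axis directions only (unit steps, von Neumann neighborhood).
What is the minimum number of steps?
6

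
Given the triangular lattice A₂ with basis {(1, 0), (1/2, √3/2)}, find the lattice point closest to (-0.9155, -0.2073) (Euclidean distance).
(-1, 0)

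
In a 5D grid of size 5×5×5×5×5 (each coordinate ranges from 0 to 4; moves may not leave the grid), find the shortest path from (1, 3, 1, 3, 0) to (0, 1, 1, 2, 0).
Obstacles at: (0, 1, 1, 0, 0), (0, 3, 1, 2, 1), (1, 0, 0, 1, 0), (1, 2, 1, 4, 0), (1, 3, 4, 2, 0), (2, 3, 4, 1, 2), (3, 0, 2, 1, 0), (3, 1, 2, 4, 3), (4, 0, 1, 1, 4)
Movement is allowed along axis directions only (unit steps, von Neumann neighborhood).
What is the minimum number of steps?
4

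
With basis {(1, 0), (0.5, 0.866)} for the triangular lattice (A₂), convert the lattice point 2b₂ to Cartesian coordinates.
(1, 1.732)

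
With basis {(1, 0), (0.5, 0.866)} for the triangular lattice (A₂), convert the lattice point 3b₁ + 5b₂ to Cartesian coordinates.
(5.5, 4.33)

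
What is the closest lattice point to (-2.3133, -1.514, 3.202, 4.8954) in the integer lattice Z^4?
(-2, -2, 3, 5)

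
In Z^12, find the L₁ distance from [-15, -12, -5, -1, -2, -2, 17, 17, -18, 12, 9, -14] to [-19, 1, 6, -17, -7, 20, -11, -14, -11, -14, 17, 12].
197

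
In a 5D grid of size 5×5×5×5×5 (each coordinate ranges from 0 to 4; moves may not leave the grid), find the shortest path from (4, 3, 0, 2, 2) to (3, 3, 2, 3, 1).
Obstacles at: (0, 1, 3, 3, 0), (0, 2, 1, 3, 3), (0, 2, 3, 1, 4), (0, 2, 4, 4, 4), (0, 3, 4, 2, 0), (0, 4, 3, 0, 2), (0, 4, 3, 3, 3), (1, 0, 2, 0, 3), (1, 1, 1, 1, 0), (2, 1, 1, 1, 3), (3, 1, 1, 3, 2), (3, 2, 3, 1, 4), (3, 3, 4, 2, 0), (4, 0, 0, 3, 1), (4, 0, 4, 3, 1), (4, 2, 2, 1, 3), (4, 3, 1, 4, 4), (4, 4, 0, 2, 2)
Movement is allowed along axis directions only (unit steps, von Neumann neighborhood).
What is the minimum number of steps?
5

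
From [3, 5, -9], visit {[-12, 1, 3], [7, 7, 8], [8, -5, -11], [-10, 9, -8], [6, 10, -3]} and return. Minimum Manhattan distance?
126
(one optimal route: (3, 5, -9) → (8, -5, -11) → (6, 10, -3) → (7, 7, 8) → (-12, 1, 3) → (-10, 9, -8) → (3, 5, -9))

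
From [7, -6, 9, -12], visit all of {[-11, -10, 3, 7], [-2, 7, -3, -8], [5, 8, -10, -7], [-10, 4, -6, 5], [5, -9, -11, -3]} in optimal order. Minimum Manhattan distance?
125
(one optimal route: (7, -6, 9, -12) → (5, -9, -11, -3) → (5, 8, -10, -7) → (-2, 7, -3, -8) → (-10, 4, -6, 5) → (-11, -10, 3, 7))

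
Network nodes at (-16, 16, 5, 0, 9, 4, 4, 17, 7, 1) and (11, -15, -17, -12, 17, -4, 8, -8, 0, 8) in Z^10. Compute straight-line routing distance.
56.4358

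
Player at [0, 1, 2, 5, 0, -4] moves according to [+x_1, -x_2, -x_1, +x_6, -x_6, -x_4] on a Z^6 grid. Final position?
(0, 0, 2, 4, 0, -4)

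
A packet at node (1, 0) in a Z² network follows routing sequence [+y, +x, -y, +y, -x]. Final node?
(1, 1)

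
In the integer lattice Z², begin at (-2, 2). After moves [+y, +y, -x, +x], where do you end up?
(-2, 4)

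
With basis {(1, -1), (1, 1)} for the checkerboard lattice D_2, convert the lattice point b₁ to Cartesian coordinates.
(1, -1)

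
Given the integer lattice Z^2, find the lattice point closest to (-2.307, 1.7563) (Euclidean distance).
(-2, 2)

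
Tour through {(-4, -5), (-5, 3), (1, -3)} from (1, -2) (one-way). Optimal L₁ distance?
17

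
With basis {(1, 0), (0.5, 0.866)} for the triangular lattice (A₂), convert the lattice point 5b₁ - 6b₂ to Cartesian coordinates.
(2, -5.196)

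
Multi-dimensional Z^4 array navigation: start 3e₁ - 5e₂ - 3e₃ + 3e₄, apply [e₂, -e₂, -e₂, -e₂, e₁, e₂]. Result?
(4, -6, -3, 3)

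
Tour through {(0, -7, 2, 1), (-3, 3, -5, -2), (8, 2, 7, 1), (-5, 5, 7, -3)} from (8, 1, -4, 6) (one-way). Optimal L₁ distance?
77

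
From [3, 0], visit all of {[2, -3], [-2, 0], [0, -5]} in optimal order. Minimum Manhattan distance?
15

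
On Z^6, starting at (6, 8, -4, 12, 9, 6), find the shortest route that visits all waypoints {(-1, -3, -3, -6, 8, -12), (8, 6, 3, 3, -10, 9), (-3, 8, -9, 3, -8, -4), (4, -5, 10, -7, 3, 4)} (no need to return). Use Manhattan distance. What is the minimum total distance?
176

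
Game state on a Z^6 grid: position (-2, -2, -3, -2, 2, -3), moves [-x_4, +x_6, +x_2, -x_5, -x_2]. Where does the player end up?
(-2, -2, -3, -3, 1, -2)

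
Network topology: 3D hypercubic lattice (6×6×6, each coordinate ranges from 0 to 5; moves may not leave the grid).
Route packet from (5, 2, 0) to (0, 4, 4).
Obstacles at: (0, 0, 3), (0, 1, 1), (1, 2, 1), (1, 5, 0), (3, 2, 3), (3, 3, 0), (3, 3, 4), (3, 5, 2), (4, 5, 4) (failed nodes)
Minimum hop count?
11
(one shortest path: (5, 2, 0) → (4, 2, 0) → (3, 2, 0) → (2, 2, 0) → (1, 2, 0) → (0, 2, 0) → (0, 3, 0) → (0, 4, 0) → (0, 4, 1) → (0, 4, 2) → (0, 4, 3) → (0, 4, 4))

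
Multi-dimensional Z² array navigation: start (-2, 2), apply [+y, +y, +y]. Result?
(-2, 5)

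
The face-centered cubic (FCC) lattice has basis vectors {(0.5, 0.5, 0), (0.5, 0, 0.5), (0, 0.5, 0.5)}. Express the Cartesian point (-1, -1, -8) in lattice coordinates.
6b₁ - 8b₂ - 8b₃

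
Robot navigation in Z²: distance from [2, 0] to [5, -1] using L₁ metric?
4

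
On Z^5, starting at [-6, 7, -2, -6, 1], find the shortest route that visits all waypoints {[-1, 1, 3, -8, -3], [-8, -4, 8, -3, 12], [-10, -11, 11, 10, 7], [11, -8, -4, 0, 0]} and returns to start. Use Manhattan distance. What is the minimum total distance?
184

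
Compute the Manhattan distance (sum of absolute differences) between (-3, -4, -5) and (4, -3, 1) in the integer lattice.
14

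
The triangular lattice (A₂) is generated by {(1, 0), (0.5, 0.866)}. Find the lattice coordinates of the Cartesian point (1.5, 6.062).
-2b₁ + 7b₂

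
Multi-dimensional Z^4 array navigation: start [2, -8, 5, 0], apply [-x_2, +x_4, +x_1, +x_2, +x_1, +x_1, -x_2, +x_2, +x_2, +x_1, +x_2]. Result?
(6, -6, 5, 1)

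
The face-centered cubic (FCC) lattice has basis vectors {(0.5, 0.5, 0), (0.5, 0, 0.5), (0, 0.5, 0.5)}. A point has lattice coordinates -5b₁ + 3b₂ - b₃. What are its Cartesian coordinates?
(-1, -3, 1)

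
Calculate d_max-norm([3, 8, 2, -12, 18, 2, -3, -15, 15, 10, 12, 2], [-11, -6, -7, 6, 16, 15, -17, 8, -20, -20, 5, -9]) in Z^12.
35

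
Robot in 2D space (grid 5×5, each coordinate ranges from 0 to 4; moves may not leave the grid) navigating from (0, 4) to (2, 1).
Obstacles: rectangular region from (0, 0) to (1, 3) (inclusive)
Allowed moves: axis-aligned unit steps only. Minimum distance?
5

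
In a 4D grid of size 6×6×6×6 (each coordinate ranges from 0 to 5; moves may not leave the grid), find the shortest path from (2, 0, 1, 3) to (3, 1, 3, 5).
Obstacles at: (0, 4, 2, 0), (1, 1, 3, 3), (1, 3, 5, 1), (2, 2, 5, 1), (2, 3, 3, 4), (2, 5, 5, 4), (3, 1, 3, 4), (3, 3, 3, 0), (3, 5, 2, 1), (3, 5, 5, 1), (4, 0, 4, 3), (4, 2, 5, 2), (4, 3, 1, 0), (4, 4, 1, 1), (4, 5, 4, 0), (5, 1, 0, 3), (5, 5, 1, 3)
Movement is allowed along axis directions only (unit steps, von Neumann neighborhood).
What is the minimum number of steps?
6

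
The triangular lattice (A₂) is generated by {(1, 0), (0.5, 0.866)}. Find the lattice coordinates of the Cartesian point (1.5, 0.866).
b₁ + b₂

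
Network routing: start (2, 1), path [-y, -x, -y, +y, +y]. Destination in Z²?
(1, 1)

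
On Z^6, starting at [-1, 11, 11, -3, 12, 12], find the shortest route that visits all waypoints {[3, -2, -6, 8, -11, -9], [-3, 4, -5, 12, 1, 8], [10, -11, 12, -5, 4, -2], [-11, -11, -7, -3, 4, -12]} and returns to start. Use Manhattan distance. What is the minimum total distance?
264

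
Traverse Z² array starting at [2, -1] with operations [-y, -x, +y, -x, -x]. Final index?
(-1, -1)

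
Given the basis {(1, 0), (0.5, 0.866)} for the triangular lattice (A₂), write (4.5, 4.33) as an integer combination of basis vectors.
2b₁ + 5b₂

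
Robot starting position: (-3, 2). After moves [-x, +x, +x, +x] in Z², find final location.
(-1, 2)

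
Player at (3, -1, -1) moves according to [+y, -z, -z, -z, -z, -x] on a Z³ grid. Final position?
(2, 0, -5)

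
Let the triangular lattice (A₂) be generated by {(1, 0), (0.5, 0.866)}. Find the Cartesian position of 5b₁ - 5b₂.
(2.5, -4.33)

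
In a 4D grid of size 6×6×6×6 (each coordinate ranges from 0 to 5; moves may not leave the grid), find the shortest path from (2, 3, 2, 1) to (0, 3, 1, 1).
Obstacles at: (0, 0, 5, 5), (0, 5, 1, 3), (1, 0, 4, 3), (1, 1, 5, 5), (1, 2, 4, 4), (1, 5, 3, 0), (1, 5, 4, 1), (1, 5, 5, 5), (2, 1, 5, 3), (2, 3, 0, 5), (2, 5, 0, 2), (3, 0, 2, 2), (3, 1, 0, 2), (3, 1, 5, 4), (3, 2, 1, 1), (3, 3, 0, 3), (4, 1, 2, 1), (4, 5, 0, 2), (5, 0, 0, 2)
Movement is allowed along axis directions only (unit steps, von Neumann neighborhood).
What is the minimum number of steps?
3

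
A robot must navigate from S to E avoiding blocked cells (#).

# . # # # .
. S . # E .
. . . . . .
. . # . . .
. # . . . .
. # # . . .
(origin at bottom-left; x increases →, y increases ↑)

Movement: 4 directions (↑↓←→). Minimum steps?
5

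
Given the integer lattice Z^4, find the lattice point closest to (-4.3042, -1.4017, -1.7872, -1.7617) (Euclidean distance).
(-4, -1, -2, -2)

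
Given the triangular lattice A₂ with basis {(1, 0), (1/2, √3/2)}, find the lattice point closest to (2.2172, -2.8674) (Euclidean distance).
(2.5, -2.598)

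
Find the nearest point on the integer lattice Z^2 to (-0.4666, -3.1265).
(0, -3)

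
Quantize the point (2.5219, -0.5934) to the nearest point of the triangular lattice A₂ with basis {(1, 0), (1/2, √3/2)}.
(2.5, -0.866)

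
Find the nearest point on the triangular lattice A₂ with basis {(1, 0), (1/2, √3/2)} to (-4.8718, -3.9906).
(-4.5, -4.33)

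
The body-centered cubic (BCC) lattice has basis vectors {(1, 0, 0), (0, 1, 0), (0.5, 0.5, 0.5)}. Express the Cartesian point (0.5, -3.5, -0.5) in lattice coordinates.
b₁ - 3b₂ - b₃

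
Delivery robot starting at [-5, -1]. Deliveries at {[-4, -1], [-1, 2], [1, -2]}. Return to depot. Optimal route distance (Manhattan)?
20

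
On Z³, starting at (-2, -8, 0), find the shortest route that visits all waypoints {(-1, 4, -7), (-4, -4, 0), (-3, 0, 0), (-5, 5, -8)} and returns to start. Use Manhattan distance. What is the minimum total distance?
52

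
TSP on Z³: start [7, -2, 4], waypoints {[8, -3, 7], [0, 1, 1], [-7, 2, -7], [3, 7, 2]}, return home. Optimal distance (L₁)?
78
(one optimal route: (7, -2, 4) → (8, -3, 7) → (0, 1, 1) → (-7, 2, -7) → (3, 7, 2) → (7, -2, 4))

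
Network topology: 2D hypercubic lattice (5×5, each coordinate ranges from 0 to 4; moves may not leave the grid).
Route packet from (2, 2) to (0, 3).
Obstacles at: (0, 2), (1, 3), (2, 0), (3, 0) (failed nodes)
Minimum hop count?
5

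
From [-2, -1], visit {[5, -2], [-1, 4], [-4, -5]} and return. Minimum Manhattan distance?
36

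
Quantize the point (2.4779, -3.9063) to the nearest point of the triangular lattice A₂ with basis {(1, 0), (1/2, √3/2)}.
(2.5, -4.33)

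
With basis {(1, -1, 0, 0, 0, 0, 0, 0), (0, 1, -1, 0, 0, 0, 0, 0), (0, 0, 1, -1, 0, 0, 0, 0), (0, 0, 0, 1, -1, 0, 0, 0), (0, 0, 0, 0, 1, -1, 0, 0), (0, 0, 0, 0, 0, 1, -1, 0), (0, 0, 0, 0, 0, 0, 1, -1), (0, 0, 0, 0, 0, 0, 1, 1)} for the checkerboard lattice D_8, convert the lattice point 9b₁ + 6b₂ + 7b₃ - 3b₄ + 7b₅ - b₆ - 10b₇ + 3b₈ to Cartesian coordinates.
(9, -3, 1, -10, 10, -8, -6, 13)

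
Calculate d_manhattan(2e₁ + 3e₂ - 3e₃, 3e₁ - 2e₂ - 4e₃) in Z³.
7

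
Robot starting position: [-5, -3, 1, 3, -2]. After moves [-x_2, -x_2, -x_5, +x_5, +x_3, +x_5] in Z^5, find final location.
(-5, -5, 2, 3, -1)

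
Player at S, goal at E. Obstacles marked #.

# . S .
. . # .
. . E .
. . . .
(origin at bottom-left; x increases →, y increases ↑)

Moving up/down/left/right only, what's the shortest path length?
4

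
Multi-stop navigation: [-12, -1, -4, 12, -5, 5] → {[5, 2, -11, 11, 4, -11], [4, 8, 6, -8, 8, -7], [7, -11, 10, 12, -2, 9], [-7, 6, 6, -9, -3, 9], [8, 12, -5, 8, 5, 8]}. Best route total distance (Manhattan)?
234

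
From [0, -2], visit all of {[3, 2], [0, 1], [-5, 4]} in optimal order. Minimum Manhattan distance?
17
(one optimal route: (0, -2) → (0, 1) → (3, 2) → (-5, 4))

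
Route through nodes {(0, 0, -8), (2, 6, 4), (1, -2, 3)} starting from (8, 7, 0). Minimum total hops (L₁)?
35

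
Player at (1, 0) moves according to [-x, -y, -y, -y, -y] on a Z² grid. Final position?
(0, -4)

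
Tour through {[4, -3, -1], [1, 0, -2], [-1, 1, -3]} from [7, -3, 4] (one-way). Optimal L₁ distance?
19
(one optimal route: (7, -3, 4) → (4, -3, -1) → (1, 0, -2) → (-1, 1, -3))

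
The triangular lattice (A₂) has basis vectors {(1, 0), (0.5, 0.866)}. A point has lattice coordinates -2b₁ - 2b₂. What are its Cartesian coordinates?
(-3, -1.732)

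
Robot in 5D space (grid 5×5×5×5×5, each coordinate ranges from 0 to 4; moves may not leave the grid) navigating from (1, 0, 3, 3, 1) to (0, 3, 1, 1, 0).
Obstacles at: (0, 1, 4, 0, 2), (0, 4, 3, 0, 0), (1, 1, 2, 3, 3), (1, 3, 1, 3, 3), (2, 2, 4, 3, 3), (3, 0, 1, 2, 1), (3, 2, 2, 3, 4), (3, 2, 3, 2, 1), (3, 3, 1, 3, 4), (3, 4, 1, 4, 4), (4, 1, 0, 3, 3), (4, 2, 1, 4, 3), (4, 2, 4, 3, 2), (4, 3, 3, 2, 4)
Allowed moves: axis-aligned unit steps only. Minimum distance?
9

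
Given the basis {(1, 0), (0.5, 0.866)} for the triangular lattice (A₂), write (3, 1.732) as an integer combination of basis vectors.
2b₁ + 2b₂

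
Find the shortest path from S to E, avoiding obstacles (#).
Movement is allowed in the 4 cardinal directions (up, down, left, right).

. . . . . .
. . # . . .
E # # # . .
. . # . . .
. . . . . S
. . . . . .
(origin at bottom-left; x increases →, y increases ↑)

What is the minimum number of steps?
7
(one shortest path: (5, 1) → (4, 1) → (3, 1) → (2, 1) → (1, 1) → (0, 1) → (0, 2) → (0, 3))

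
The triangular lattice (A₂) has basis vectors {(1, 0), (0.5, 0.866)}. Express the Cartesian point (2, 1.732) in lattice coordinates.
b₁ + 2b₂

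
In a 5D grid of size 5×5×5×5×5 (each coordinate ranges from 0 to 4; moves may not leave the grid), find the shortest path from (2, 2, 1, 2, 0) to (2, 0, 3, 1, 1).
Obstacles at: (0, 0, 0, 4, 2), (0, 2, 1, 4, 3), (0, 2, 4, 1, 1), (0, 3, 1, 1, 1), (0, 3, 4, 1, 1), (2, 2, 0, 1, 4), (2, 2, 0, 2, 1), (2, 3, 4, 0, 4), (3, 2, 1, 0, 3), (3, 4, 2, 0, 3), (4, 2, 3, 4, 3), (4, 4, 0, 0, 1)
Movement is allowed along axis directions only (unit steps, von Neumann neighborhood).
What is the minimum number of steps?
6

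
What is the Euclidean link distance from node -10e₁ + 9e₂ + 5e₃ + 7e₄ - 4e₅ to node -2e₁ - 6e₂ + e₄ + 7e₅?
21.7025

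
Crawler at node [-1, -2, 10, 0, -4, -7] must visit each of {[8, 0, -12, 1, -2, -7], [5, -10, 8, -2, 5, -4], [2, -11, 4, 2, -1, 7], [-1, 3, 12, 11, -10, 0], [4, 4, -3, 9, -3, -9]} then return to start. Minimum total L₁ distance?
206
(one optimal route: (-1, -2, 10, 0, -4, -7) → (5, -10, 8, -2, 5, -4) → (2, -11, 4, 2, -1, 7) → (8, 0, -12, 1, -2, -7) → (4, 4, -3, 9, -3, -9) → (-1, 3, 12, 11, -10, 0) → (-1, -2, 10, 0, -4, -7))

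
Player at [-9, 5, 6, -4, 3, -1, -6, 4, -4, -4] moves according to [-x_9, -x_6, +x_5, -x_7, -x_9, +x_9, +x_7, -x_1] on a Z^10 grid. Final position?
(-10, 5, 6, -4, 4, -2, -6, 4, -5, -4)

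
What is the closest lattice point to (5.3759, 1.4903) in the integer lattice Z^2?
(5, 1)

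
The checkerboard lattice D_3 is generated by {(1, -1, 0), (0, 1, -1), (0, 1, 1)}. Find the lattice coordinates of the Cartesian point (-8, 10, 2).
-8b₁ + 2b₃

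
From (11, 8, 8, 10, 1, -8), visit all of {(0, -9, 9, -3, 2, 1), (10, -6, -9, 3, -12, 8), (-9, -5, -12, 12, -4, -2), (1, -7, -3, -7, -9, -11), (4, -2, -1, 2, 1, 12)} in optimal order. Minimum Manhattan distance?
228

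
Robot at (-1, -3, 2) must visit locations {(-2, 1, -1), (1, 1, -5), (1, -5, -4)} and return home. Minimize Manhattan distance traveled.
32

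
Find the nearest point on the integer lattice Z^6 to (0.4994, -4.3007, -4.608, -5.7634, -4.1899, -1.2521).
(0, -4, -5, -6, -4, -1)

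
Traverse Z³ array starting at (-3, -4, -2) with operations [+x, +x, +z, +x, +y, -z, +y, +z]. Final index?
(0, -2, -1)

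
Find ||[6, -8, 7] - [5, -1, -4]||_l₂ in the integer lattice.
13.0767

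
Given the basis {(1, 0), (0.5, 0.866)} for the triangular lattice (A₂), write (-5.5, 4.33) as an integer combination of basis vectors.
-8b₁ + 5b₂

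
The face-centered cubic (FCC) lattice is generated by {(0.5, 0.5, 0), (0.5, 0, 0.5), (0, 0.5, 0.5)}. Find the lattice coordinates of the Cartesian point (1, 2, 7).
-4b₁ + 6b₂ + 8b₃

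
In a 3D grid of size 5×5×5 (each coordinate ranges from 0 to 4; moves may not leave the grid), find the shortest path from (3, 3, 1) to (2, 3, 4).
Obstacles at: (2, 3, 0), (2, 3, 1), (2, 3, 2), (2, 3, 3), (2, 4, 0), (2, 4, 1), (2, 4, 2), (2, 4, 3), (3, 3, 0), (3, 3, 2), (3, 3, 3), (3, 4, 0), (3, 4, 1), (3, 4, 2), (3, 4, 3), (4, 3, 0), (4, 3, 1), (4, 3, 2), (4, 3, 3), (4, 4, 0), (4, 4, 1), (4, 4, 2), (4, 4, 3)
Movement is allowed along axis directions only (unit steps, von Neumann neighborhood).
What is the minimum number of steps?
6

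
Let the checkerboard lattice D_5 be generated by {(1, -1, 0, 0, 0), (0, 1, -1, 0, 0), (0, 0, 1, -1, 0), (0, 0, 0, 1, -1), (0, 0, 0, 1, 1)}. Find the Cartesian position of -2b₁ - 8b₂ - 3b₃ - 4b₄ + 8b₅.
(-2, -6, 5, 7, 12)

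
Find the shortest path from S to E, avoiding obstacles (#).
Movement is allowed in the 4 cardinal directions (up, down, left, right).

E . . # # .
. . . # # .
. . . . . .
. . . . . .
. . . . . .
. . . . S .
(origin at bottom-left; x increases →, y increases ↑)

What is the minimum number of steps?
9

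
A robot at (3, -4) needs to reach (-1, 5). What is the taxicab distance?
13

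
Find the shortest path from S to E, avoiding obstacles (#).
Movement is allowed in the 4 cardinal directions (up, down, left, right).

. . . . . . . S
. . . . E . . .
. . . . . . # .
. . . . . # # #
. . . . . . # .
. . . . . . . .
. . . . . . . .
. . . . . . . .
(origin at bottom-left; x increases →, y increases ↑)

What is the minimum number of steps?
4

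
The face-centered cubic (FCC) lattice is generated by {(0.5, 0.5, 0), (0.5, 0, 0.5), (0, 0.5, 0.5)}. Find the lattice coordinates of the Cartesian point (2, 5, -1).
8b₁ - 4b₂ + 2b₃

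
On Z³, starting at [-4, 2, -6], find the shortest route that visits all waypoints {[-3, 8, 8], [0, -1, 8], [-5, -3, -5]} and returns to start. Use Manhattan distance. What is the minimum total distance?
60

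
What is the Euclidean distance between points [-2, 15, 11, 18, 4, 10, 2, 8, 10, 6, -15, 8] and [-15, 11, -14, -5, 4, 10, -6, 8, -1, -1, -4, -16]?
47.6445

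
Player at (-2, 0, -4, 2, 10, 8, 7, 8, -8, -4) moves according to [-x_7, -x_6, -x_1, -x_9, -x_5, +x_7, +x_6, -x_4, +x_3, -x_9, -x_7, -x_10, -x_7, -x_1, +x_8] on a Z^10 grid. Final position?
(-4, 0, -3, 1, 9, 8, 5, 9, -10, -5)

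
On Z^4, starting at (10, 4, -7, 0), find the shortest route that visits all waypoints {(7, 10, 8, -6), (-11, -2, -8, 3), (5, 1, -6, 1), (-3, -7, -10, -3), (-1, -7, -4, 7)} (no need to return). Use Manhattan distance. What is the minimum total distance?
122
(one optimal route: (10, 4, -7, 0) → (5, 1, -6, 1) → (-11, -2, -8, 3) → (-3, -7, -10, -3) → (-1, -7, -4, 7) → (7, 10, 8, -6))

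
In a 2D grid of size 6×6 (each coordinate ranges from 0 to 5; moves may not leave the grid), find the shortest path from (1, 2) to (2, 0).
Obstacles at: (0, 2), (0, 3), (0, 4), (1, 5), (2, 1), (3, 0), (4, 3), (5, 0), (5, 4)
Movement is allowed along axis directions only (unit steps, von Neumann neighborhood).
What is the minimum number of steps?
3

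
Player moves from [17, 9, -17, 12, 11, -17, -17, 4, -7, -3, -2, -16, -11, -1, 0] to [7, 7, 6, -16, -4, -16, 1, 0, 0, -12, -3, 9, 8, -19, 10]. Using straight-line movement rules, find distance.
59.3633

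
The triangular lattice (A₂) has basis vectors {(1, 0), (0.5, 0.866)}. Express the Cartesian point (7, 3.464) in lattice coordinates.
5b₁ + 4b₂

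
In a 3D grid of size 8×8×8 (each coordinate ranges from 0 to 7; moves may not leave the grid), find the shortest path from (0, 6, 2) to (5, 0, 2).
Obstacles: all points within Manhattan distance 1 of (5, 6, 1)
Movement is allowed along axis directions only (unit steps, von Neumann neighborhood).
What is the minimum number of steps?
11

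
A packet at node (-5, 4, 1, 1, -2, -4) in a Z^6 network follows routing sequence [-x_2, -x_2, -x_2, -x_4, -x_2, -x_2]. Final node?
(-5, -1, 1, 0, -2, -4)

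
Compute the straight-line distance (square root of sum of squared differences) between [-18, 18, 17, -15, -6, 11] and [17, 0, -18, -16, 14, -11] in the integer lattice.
60.4897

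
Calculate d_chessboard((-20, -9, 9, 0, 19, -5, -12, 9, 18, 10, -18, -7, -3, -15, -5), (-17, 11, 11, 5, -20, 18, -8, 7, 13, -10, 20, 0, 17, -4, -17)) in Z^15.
39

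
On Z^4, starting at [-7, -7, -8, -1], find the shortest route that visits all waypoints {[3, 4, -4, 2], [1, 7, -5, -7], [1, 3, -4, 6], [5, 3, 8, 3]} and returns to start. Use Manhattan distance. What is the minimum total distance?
110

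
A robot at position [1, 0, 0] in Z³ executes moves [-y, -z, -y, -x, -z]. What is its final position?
(0, -2, -2)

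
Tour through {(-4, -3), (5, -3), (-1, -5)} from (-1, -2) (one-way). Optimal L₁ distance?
17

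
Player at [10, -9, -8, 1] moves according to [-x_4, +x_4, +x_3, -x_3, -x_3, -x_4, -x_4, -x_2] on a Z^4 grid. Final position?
(10, -10, -9, -1)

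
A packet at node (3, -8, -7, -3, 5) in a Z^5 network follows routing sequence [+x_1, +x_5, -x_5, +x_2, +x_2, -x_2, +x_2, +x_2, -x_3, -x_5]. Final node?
(4, -5, -8, -3, 4)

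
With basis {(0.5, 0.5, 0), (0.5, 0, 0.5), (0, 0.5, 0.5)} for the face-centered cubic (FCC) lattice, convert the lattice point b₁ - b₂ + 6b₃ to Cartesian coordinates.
(0, 3.5, 2.5)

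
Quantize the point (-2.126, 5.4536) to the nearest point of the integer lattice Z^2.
(-2, 5)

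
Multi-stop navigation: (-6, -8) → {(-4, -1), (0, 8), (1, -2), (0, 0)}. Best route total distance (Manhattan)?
26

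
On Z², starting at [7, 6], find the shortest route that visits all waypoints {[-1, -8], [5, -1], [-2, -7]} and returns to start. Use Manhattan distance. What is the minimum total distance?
46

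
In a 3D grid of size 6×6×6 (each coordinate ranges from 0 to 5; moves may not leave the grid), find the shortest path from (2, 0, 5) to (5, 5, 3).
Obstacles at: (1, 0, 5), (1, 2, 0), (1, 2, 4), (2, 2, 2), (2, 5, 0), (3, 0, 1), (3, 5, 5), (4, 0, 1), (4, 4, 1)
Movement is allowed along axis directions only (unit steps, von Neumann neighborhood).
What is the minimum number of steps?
10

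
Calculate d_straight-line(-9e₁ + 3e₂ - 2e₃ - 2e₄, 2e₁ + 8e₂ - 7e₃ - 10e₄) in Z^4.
15.3297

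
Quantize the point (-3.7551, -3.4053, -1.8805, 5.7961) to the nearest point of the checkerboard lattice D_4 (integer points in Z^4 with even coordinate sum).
(-4, -4, -2, 6)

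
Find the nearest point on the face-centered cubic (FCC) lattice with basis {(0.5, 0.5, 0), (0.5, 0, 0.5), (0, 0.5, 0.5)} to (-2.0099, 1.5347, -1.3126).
(-2, 1.5, -1.5)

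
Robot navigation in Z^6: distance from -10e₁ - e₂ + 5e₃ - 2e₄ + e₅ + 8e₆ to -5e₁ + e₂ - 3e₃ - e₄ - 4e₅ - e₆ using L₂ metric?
14.1421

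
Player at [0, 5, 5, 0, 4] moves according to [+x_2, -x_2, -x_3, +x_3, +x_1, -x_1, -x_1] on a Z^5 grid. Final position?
(-1, 5, 5, 0, 4)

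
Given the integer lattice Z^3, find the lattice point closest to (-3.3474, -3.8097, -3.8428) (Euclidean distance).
(-3, -4, -4)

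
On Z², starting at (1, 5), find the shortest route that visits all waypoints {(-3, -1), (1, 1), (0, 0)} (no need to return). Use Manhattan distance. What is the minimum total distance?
10
(one optimal route: (1, 5) → (1, 1) → (0, 0) → (-3, -1))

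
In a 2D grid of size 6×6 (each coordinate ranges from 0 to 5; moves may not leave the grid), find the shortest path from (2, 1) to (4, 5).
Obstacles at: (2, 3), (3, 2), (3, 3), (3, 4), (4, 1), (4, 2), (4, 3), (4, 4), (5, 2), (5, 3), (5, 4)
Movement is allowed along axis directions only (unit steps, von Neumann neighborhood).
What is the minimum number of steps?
8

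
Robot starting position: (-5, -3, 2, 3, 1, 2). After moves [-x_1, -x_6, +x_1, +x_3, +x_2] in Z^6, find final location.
(-5, -2, 3, 3, 1, 1)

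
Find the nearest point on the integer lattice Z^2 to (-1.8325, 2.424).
(-2, 2)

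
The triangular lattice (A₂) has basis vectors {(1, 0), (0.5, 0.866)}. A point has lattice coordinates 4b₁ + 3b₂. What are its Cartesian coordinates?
(5.5, 2.598)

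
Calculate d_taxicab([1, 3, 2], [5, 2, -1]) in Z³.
8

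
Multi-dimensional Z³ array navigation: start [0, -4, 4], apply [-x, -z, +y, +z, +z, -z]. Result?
(-1, -3, 4)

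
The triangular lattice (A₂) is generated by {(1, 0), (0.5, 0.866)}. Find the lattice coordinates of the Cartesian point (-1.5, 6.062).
-5b₁ + 7b₂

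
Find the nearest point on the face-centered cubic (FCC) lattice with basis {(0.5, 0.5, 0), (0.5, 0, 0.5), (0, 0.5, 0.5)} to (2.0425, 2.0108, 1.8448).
(2, 2, 2)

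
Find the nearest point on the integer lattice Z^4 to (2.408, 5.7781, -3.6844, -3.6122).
(2, 6, -4, -4)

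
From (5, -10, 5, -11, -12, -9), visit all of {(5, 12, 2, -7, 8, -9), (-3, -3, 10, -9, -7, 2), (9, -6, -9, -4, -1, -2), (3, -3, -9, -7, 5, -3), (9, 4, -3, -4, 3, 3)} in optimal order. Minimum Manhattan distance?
163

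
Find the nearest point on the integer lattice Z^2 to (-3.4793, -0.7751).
(-3, -1)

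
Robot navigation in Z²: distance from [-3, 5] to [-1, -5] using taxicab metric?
12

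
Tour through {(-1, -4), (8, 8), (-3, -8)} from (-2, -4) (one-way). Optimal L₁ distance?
32
(one optimal route: (-2, -4) → (-3, -8) → (-1, -4) → (8, 8))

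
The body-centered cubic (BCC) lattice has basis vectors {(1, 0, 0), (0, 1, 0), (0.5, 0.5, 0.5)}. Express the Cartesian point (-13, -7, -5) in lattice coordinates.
-8b₁ - 2b₂ - 10b₃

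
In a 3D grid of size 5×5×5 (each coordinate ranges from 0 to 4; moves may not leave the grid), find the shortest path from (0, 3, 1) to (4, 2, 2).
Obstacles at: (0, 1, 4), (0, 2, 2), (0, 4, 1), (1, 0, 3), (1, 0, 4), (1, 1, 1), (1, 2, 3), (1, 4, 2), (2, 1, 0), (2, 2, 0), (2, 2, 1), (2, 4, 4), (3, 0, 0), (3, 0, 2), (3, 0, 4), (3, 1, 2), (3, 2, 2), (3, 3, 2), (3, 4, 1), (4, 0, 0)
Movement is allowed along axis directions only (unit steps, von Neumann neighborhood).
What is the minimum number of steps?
6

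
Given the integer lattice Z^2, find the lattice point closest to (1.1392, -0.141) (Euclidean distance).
(1, 0)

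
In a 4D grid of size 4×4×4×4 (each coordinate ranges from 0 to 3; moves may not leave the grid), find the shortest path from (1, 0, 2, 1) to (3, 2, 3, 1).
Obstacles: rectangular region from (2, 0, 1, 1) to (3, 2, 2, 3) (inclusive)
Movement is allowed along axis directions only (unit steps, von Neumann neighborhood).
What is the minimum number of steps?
5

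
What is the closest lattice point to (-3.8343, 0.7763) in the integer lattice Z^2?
(-4, 1)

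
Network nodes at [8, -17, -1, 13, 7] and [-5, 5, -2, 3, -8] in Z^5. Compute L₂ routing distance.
31.289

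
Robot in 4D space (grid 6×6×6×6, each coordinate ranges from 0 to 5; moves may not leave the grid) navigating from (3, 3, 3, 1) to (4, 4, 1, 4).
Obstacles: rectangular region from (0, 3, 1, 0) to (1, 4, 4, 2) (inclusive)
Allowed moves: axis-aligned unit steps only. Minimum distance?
7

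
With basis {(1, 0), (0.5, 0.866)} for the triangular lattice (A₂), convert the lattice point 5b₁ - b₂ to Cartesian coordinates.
(4.5, -0.866)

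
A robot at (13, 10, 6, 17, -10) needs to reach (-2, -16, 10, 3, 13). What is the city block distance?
82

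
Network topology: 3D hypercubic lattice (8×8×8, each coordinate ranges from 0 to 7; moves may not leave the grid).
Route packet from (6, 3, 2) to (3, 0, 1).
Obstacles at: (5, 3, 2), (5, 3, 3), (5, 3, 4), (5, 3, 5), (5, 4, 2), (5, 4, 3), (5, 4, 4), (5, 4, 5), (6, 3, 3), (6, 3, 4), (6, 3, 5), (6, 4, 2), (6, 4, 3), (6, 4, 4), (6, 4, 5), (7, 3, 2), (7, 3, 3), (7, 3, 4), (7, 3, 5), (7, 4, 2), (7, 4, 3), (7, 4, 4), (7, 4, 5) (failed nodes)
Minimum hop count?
7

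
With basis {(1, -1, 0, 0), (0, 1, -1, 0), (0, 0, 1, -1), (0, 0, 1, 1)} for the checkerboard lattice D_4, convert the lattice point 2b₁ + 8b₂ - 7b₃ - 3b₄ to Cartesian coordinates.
(2, 6, -18, 4)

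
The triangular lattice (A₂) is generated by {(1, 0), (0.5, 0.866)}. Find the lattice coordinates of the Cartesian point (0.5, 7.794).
-4b₁ + 9b₂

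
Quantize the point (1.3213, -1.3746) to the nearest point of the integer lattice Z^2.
(1, -1)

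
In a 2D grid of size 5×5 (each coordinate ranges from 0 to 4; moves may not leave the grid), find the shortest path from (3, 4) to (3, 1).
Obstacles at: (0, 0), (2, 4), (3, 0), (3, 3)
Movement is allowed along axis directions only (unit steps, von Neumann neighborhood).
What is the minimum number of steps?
5
(one shortest path: (3, 4) → (4, 4) → (4, 3) → (4, 2) → (3, 2) → (3, 1))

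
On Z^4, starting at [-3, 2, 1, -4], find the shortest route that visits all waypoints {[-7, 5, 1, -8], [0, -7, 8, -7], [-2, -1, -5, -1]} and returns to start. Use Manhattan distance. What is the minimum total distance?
78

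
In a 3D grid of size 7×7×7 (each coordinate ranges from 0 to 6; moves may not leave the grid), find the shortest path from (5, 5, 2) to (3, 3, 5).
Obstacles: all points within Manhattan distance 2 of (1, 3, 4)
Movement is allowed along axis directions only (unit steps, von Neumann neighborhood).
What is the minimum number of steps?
7
(one shortest path: (5, 5, 2) → (4, 5, 2) → (3, 5, 2) → (3, 4, 2) → (3, 4, 3) → (3, 4, 4) → (3, 4, 5) → (3, 3, 5))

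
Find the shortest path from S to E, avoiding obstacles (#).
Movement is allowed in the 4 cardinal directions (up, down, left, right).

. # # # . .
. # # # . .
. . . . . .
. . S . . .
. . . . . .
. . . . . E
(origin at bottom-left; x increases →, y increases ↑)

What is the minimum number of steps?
5
(one shortest path: (2, 2) → (3, 2) → (4, 2) → (5, 2) → (5, 1) → (5, 0))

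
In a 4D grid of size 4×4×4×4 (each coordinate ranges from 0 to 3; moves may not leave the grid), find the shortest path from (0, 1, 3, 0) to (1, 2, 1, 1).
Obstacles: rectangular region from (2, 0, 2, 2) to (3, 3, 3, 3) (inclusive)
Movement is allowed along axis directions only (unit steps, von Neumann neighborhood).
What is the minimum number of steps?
5
(one shortest path: (0, 1, 3, 0) → (1, 1, 3, 0) → (1, 2, 3, 0) → (1, 2, 2, 0) → (1, 2, 1, 0) → (1, 2, 1, 1))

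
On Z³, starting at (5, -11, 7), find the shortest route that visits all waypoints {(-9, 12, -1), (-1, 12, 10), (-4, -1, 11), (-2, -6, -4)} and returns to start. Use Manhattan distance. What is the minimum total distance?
110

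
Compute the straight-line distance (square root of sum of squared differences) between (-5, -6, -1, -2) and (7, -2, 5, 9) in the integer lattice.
17.8045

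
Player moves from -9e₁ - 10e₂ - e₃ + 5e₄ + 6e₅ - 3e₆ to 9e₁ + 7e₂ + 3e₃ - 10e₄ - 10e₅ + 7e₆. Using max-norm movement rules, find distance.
18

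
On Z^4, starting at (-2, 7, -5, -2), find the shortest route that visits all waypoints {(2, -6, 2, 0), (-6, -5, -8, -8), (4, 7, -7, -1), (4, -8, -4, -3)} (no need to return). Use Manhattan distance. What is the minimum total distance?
69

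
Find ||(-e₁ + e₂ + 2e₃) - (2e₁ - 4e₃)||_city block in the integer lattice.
10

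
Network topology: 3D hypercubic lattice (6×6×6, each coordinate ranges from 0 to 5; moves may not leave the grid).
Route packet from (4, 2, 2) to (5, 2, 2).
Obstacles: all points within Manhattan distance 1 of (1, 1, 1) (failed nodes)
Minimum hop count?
1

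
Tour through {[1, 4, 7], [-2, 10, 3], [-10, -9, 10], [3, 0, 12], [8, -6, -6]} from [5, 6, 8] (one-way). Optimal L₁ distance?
101
(one optimal route: (5, 6, 8) → (-2, 10, 3) → (1, 4, 7) → (3, 0, 12) → (-10, -9, 10) → (8, -6, -6))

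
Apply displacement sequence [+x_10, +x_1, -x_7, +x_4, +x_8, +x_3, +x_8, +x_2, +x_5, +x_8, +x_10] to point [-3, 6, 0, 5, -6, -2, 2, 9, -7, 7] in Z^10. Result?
(-2, 7, 1, 6, -5, -2, 1, 12, -7, 9)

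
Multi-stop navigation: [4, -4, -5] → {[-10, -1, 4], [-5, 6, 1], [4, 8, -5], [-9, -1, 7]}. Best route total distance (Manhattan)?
48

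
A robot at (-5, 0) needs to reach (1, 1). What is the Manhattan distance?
7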